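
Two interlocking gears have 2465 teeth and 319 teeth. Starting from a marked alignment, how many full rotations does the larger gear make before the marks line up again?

They are all back at their starting positions together after one LCM of the periods.
2465 = 5 × 17 × 29
319 = 11 × 29
LCM(2465, 319) = 5 × 11 × 17 × 29 = 27115.
Rotations for period 2465: 27115 / 2465 = 11.

11 rotations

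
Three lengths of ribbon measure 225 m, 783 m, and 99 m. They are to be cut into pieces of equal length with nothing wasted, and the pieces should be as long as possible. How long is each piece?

Each piece length must divide every original length, so the longest possible is gcd(225, 783, 99).
225 = 3^2 × 5^2
783 = 3^3 × 29
99 = 3^2 × 11
gcd(225, 783, 99) = 3^2 = 9.

9 m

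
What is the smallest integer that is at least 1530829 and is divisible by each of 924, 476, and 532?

The integer must be a common multiple of 924, 476, and 532, so a multiple of their LCM.
924 = 2^2 × 3 × 7 × 11
476 = 2^2 × 7 × 17
532 = 2^2 × 7 × 19
LCM(924, 476, 532) = 2^2 × 3 × 7 × 11 × 17 × 19 = 298452.
Smallest multiple of 298452 that is ≥ 1530829: ⌈1530829/298452⌉ × 298452 = 6 × 298452 = 1790712.

1790712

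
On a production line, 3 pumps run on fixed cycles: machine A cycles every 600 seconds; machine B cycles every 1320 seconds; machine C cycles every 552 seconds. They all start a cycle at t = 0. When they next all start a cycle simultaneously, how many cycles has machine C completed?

275 cycles

They are all back at their starting positions together after one LCM of the periods.
600 = 2^3 × 3 × 5^2
1320 = 2^3 × 3 × 5 × 11
552 = 2^3 × 3 × 23
LCM(600, 1320, 552) = 2^3 × 3 × 5^2 × 11 × 23 = 151800.
Cycles for period 552: 151800 / 552 = 275.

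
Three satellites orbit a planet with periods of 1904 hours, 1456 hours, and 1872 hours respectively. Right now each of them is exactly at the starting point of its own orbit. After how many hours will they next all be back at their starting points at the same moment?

222768 hours

The first simultaneous occurrence is after LCM of the individual periods.
1904 = 2^4 × 7 × 17
1456 = 2^4 × 7 × 13
1872 = 2^4 × 3^2 × 13
LCM(1904, 1456, 1872) = 2^4 × 3^2 × 7 × 13 × 17 = 222768.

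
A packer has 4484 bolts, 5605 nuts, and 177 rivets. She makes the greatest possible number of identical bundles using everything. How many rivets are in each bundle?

3

Number of bundles = gcd(4484, 5605, 177).
4484 = 2^2 × 19 × 59
5605 = 5 × 19 × 59
177 = 3 × 59
gcd(4484, 5605, 177) = 59.
rivets per bundle = 177 / 59 = 3.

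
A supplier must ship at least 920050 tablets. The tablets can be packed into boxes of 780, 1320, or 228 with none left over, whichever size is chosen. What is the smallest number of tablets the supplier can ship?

978120

The number of tablets must be a common multiple of 780, 1320, and 228, so a multiple of their LCM.
780 = 2^2 × 3 × 5 × 13
1320 = 2^3 × 3 × 5 × 11
228 = 2^2 × 3 × 19
LCM(780, 1320, 228) = 2^3 × 3 × 5 × 11 × 13 × 19 = 326040.
Smallest multiple of 326040 that is ≥ 920050: ⌈920050/326040⌉ × 326040 = 3 × 326040 = 978120.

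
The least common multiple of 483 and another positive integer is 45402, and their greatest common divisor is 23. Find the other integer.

2162

gcd × lcm = product of the two integers, so the other integer is (23 × 45402) / 483 = 2162.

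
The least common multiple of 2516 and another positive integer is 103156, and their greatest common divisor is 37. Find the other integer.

1517

gcd × lcm = product of the two integers, so the other integer is (37 × 103156) / 2516 = 1517.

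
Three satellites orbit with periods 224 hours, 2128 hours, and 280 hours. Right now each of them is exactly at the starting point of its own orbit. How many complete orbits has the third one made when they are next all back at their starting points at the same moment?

They are all back at their starting positions together after one LCM of the periods.
224 = 2^5 × 7
2128 = 2^4 × 7 × 19
280 = 2^3 × 5 × 7
LCM(224, 2128, 280) = 2^5 × 5 × 7 × 19 = 21280.
Orbits for period 280: 21280 / 280 = 76.

76 orbits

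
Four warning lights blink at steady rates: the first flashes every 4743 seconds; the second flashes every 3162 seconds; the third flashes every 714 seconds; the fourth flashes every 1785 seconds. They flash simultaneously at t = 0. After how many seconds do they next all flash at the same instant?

The first simultaneous occurrence is after LCM of the individual periods.
4743 = 3^2 × 17 × 31
3162 = 2 × 3 × 17 × 31
714 = 2 × 3 × 7 × 17
1785 = 3 × 5 × 7 × 17
LCM(4743, 3162, 714, 1785) = 2 × 3^2 × 5 × 7 × 17 × 31 = 332010.

332010 seconds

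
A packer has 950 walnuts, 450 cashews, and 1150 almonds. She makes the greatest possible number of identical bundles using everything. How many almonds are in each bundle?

Number of bundles = gcd(950, 450, 1150).
950 = 2 × 5^2 × 19
450 = 2 × 3^2 × 5^2
1150 = 2 × 5^2 × 23
gcd(950, 450, 1150) = 2 × 5^2 = 50.
almonds per bundle = 1150 / 50 = 23.

23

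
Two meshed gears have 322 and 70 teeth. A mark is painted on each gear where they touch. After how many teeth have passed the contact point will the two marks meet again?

The first simultaneous occurrence is after LCM of the individual periods.
322 = 2 × 7 × 23
70 = 2 × 5 × 7
LCM(322, 70) = 2 × 5 × 7 × 23 = 1610.

1610 teeth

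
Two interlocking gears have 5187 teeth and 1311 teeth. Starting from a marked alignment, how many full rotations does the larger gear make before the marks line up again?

They are all back at their starting positions together after one LCM of the periods.
5187 = 3 × 7 × 13 × 19
1311 = 3 × 19 × 23
LCM(5187, 1311) = 3 × 7 × 13 × 19 × 23 = 119301.
Rotations for period 5187: 119301 / 5187 = 23.

23 rotations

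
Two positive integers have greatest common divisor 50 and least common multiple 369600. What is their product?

For any two positive integers, gcd × lcm = product = 50 × 369600 = 18480000.

18480000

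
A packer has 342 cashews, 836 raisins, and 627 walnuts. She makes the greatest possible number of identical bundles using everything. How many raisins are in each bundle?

44

Number of bundles = gcd(342, 836, 627).
342 = 2 × 3^2 × 19
836 = 2^2 × 11 × 19
627 = 3 × 11 × 19
gcd(342, 836, 627) = 19.
raisins per bundle = 836 / 19 = 44.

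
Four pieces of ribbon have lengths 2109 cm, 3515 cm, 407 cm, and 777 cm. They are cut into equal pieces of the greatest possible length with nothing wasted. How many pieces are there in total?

184

Piece length = gcd(2109, 3515, 407, 777).
2109 = 3 × 19 × 37
3515 = 5 × 19 × 37
407 = 11 × 37
777 = 3 × 7 × 37
gcd(2109, 3515, 407, 777) = 37.
Total pieces = 2109/37 + 3515/37 + 407/37 + 777/37 = 57 + 95 + 11 + 21 = 184.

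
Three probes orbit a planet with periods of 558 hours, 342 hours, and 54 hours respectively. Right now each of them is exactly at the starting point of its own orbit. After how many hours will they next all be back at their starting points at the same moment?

We need the least common multiple of the intervals.
558 = 2 × 3^2 × 31
342 = 2 × 3^2 × 19
54 = 2 × 3^3
LCM(558, 342, 54) = 2 × 3^3 × 19 × 31 = 31806.

31806 hours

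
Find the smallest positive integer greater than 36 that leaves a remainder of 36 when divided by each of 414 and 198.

4590

N − 36 must be a common multiple of 414 and 198.
414 = 2 × 3^2 × 23
198 = 2 × 3^2 × 11
LCM(414, 198) = 2 × 3^2 × 11 × 23 = 4554.
Smallest N > 36 is LCM + 36 = 4554 + 36 = 4590.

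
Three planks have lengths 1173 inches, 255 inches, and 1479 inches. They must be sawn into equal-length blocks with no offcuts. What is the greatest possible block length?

This is the greatest common divisor of 1173, 255, and 1479.
1173 = 3 × 17 × 23
255 = 3 × 5 × 17
1479 = 3 × 17 × 29
gcd(1173, 255, 1479) = 3 × 17 = 51.

51 inches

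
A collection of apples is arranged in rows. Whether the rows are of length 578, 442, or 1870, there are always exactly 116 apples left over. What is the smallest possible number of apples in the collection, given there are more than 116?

N − 116 must be a common multiple of 578, 442, and 1870.
578 = 2 × 17^2
442 = 2 × 13 × 17
1870 = 2 × 5 × 11 × 17
LCM(578, 442, 1870) = 2 × 5 × 11 × 13 × 17^2 = 413270.
Smallest N > 116 is LCM + 116 = 413270 + 116 = 413386.

413386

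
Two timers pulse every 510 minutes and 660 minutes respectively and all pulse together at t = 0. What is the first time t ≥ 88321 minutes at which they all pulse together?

89760 minutes

Joint pulses occur at multiples of LCM(510, 660).
510 = 2 × 3 × 5 × 17
660 = 2^2 × 3 × 5 × 11
LCM(510, 660) = 2^2 × 3 × 5 × 11 × 17 = 11220.
Smallest multiple of 11220 that is ≥ 88321: ⌈88321/11220⌉ × 11220 = 8 × 11220 = 89760.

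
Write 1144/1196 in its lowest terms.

22/23

1144 = 2^3 × 11 × 13
1196 = 2^2 × 13 × 23
gcd(1144, 1196) = 2^2 × 13 = 52.
Divide numerator and denominator by 52: 1144/1196 = 22/23.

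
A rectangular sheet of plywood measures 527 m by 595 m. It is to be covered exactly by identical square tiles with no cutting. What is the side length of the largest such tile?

17 m

By the Euclidean algorithm:
595 = 1 × 527 + 68
527 = 7 × 68 + 51
68 = 1 × 51 + 17
51 = 3 × 17 + 0
gcd(527, 595) = 17.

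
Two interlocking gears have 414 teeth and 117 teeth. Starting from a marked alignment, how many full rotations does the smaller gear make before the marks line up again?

All finish a whole number of cycles simultaneously at t = LCM of the periods.
414 = 2 × 3^2 × 23
117 = 3^2 × 13
LCM(414, 117) = 2 × 3^2 × 13 × 23 = 5382.
Rotations for period 117: 5382 / 117 = 46.

46 rotations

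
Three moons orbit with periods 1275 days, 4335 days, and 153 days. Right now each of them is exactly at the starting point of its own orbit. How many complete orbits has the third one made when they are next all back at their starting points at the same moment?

They are all back at their starting positions together after one LCM of the periods.
1275 = 3 × 5^2 × 17
4335 = 3 × 5 × 17^2
153 = 3^2 × 17
LCM(1275, 4335, 153) = 3^2 × 5^2 × 17^2 = 65025.
Orbits for period 153: 65025 / 153 = 425.

425 orbits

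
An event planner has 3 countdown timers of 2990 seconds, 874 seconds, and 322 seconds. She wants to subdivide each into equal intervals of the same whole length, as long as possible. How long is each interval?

The interval must divide each timer length; the longest such is the gcd.
2990 = 2 × 5 × 13 × 23
874 = 2 × 19 × 23
322 = 2 × 7 × 23
gcd(2990, 874, 322) = 2 × 23 = 46.

46 seconds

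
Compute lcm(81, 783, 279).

72819

81 = 3^4
783 = 3^3 × 29
279 = 3^2 × 31
LCM(81, 783, 279) = 3^4 × 29 × 31 = 72819.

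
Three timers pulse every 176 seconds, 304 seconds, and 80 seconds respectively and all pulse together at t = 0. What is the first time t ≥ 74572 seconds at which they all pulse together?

83600 seconds

Joint pulses occur at multiples of LCM(176, 304, 80).
176 = 2^4 × 11
304 = 2^4 × 19
80 = 2^4 × 5
LCM(176, 304, 80) = 2^4 × 5 × 11 × 19 = 16720.
Smallest multiple of 16720 that is ≥ 74572: ⌈74572/16720⌉ × 16720 = 5 × 16720 = 83600.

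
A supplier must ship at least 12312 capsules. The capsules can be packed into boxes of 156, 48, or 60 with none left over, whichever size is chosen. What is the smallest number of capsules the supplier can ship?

12480

The number of capsules must be a common multiple of 156, 48, and 60, so a multiple of their LCM.
156 = 2^2 × 3 × 13
48 = 2^4 × 3
60 = 2^2 × 3 × 5
LCM(156, 48, 60) = 2^4 × 3 × 5 × 13 = 3120.
Smallest multiple of 3120 that is ≥ 12312: ⌈12312/3120⌉ × 3120 = 4 × 3120 = 12480.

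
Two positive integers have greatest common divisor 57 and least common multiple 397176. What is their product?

22639032

For any two positive integers, gcd × lcm = product = 57 × 397176 = 22639032.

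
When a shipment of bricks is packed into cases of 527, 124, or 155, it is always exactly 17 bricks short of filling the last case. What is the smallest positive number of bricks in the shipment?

Being 17 short of a full case of size k means N ≡ −17 (mod k), i.e. N + 17 is a multiple of each size.
527 = 17 × 31
124 = 2^2 × 31
155 = 5 × 31
LCM(527, 124, 155) = 2^2 × 5 × 17 × 31 = 10540.
Smallest positive N is 10540 − 17 = 10523.

10523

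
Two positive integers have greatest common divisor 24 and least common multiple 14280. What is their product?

342720

For any two positive integers, gcd × lcm = product = 24 × 14280 = 342720.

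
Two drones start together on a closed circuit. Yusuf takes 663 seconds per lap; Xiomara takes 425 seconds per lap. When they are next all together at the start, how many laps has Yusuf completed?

All finish a whole number of cycles simultaneously at t = LCM of the periods.
663 = 3 × 13 × 17
425 = 5^2 × 17
LCM(663, 425) = 3 × 5^2 × 13 × 17 = 16575.
Laps for period 663: 16575 / 663 = 25.

25 laps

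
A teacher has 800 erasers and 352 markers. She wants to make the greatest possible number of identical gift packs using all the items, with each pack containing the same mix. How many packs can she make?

The pack count must divide each quantity, so the greatest is gcd(800, 352).
800 = 2^5 × 5^2
352 = 2^5 × 11
gcd(800, 352) = 2^5 = 32.

32 packs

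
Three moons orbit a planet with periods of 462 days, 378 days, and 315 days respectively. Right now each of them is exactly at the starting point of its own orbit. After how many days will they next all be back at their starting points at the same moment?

We need the least common multiple of the intervals.
462 = 2 × 3 × 7 × 11
378 = 2 × 3^3 × 7
315 = 3^2 × 5 × 7
LCM(462, 378, 315) = 2 × 3^3 × 5 × 7 × 11 = 20790.

20790 days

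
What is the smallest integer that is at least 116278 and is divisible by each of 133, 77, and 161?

134596

The integer must be a common multiple of 133, 77, and 161, so a multiple of their LCM.
133 = 7 × 19
77 = 7 × 11
161 = 7 × 23
LCM(133, 77, 161) = 7 × 11 × 19 × 23 = 33649.
Smallest multiple of 33649 that is ≥ 116278: ⌈116278/33649⌉ × 33649 = 4 × 33649 = 134596.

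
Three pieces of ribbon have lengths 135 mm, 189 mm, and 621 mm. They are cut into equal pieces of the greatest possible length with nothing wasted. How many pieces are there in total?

Piece length = gcd(135, 189, 621).
135 = 3^3 × 5
189 = 3^3 × 7
621 = 3^3 × 23
gcd(135, 189, 621) = 3^3 = 27.
Total pieces = 135/27 + 189/27 + 621/27 = 5 + 7 + 23 = 35.

35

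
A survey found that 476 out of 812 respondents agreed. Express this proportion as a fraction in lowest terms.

17/29

476 = 2^2 × 7 × 17
812 = 2^2 × 7 × 29
gcd(476, 812) = 2^2 × 7 = 28.
Divide numerator and denominator by 28: 476/812 = 17/29.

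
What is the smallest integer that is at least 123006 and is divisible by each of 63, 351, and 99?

The integer must be a common multiple of 63, 351, and 99, so a multiple of their LCM.
63 = 3^2 × 7
351 = 3^3 × 13
99 = 3^2 × 11
LCM(63, 351, 99) = 3^3 × 7 × 11 × 13 = 27027.
Smallest multiple of 27027 that is ≥ 123006: ⌈123006/27027⌉ × 27027 = 5 × 27027 = 135135.

135135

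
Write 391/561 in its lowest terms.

23/33

391 = 17 × 23
561 = 3 × 11 × 17
gcd(391, 561) = 17.
Divide numerator and denominator by 17: 391/561 = 23/33.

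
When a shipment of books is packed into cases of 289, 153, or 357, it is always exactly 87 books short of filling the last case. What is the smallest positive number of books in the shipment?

18120

Being 87 short of a full case of size k means N ≡ −87 (mod k), i.e. N + 87 is a multiple of each size.
289 = 17^2
153 = 3^2 × 17
357 = 3 × 7 × 17
LCM(289, 153, 357) = 3^2 × 7 × 17^2 = 18207.
Smallest positive N is 18207 − 87 = 18120.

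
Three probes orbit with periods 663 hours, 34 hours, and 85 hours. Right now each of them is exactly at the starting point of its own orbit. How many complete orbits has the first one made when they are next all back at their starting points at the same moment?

10 orbits

They are all back at their starting positions together after one LCM of the periods.
663 = 3 × 13 × 17
34 = 2 × 17
85 = 5 × 17
LCM(663, 34, 85) = 2 × 3 × 5 × 13 × 17 = 6630.
Orbits for period 663: 6630 / 663 = 10.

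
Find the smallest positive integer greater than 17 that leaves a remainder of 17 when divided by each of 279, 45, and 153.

23732

N − 17 must be a common multiple of 279, 45, and 153.
279 = 3^2 × 31
45 = 3^2 × 5
153 = 3^2 × 17
LCM(279, 45, 153) = 3^2 × 5 × 17 × 31 = 23715.
Smallest N > 17 is LCM + 17 = 23715 + 17 = 23732.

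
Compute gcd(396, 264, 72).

12

396 = 2^2 × 3^2 × 11
264 = 2^3 × 3 × 11
72 = 2^3 × 3^2
gcd(396, 264, 72) = 2^2 × 3 = 12.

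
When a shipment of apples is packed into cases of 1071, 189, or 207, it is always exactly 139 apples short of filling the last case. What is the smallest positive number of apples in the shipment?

73760

Being 139 short of a full case of size k means N ≡ −139 (mod k), i.e. N + 139 is a multiple of each size.
1071 = 3^2 × 7 × 17
189 = 3^3 × 7
207 = 3^2 × 23
LCM(1071, 189, 207) = 3^3 × 7 × 17 × 23 = 73899.
Smallest positive N is 73899 − 139 = 73760.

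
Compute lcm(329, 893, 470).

62510

329 = 7 × 47
893 = 19 × 47
470 = 2 × 5 × 47
LCM(329, 893, 470) = 2 × 5 × 7 × 19 × 47 = 62510.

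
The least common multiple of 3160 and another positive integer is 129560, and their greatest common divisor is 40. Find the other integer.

1640

gcd × lcm = product of the two integers, so the other integer is (40 × 129560) / 3160 = 1640.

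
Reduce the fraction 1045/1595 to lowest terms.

19/29

1045 = 5 × 11 × 19
1595 = 5 × 11 × 29
gcd(1045, 1595) = 5 × 11 = 55.
Divide numerator and denominator by 55: 1045/1595 = 19/29.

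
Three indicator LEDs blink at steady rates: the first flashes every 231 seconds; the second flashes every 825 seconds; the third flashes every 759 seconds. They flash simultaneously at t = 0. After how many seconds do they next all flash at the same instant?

132825 seconds

We need the least common multiple of the intervals.
231 = 3 × 7 × 11
825 = 3 × 5^2 × 11
759 = 3 × 11 × 23
LCM(231, 825, 759) = 3 × 5^2 × 7 × 11 × 23 = 132825.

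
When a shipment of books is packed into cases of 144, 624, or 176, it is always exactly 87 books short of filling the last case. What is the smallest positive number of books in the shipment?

20505

Being 87 short of a full case of size k means N ≡ −87 (mod k), i.e. N + 87 is a multiple of each size.
144 = 2^4 × 3^2
624 = 2^4 × 3 × 13
176 = 2^4 × 11
LCM(144, 624, 176) = 2^4 × 3^2 × 11 × 13 = 20592.
Smallest positive N is 20592 − 87 = 20505.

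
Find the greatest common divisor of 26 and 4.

26 = 2 × 13
4 = 2^2
gcd(26, 4) = 2.

2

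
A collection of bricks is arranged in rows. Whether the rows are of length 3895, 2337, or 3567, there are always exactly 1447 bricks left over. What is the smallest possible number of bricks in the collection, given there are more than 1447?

340312

N − 1447 must be a common multiple of 3895, 2337, and 3567.
3895 = 5 × 19 × 41
2337 = 3 × 19 × 41
3567 = 3 × 29 × 41
LCM(3895, 2337, 3567) = 3 × 5 × 19 × 29 × 41 = 338865.
Smallest N > 1447 is LCM + 1447 = 338865 + 1447 = 340312.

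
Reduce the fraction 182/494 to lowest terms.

7/19

182 = 2 × 7 × 13
494 = 2 × 13 × 19
gcd(182, 494) = 2 × 13 = 26.
Divide numerator and denominator by 26: 182/494 = 7/19.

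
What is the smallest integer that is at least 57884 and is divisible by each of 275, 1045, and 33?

62700

The integer must be a common multiple of 275, 1045, and 33, so a multiple of their LCM.
275 = 5^2 × 11
1045 = 5 × 11 × 19
33 = 3 × 11
LCM(275, 1045, 33) = 3 × 5^2 × 11 × 19 = 15675.
Smallest multiple of 15675 that is ≥ 57884: ⌈57884/15675⌉ × 15675 = 4 × 15675 = 62700.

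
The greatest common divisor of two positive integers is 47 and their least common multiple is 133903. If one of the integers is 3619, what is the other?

1739

For two integers, gcd × lcm = product, so the other is (47 × 133903) / 3619 = 6293441 / 3619 = 1739.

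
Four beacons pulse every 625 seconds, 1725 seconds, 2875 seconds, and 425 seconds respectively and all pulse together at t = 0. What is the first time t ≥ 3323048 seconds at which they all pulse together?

Joint pulses occur at multiples of LCM(625, 1725, 2875, 425).
625 = 5^4
1725 = 3 × 5^2 × 23
2875 = 5^3 × 23
425 = 5^2 × 17
LCM(625, 1725, 2875, 425) = 3 × 5^4 × 17 × 23 = 733125.
Smallest multiple of 733125 that is ≥ 3323048: ⌈3323048/733125⌉ × 733125 = 5 × 733125 = 3665625.

3665625 seconds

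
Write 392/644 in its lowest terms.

392 = 2^3 × 7^2
644 = 2^2 × 7 × 23
gcd(392, 644) = 2^2 × 7 = 28.
Divide numerator and denominator by 28: 392/644 = 14/23.

14/23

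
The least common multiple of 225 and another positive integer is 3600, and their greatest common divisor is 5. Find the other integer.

80

gcd × lcm = product of the two integers, so the other integer is (5 × 3600) / 225 = 80.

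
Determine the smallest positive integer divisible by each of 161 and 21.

483

161 = 7 × 23
21 = 3 × 7
LCM(161, 21) = 3 × 7 × 23 = 483.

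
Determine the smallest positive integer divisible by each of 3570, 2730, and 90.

3570 = 2 × 3 × 5 × 7 × 17
2730 = 2 × 3 × 5 × 7 × 13
90 = 2 × 3^2 × 5
LCM(3570, 2730, 90) = 2 × 3^2 × 5 × 7 × 13 × 17 = 139230.

139230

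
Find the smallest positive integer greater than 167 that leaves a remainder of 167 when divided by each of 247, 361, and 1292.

319291

N − 167 must be a common multiple of 247, 361, and 1292.
247 = 13 × 19
361 = 19^2
1292 = 2^2 × 17 × 19
LCM(247, 361, 1292) = 2^2 × 13 × 17 × 19^2 = 319124.
Smallest N > 167 is LCM + 167 = 319124 + 167 = 319291.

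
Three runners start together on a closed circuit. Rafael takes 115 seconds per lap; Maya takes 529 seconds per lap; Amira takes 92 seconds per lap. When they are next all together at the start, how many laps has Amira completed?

115 laps

All finish a whole number of cycles simultaneously at t = LCM of the periods.
115 = 5 × 23
529 = 23^2
92 = 2^2 × 23
LCM(115, 529, 92) = 2^2 × 5 × 23^2 = 10580.
Laps for period 92: 10580 / 92 = 115.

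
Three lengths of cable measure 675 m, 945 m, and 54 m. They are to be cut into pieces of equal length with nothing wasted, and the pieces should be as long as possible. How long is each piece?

27 m

Each piece length must divide every original length, so the longest possible is gcd(675, 945, 54).
675 = 3^3 × 5^2
945 = 3^3 × 5 × 7
54 = 2 × 3^3
gcd(675, 945, 54) = 3^3 = 27.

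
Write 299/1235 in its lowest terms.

23/95

299 = 13 × 23
1235 = 5 × 13 × 19
gcd(299, 1235) = 13.
Divide numerator and denominator by 13: 299/1235 = 23/95.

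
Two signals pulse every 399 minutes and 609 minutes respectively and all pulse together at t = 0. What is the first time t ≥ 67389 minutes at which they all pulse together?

Joint pulses occur at multiples of LCM(399, 609).
399 = 3 × 7 × 19
609 = 3 × 7 × 29
LCM(399, 609) = 3 × 7 × 19 × 29 = 11571.
Smallest multiple of 11571 that is ≥ 67389: ⌈67389/11571⌉ × 11571 = 6 × 11571 = 69426.

69426 minutes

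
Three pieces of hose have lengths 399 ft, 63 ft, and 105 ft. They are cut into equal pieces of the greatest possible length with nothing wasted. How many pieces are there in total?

Piece length = gcd(399, 63, 105).
399 = 3 × 7 × 19
63 = 3^2 × 7
105 = 3 × 5 × 7
gcd(399, 63, 105) = 3 × 7 = 21.
Total pieces = 399/21 + 63/21 + 105/21 = 19 + 3 + 5 = 27.

27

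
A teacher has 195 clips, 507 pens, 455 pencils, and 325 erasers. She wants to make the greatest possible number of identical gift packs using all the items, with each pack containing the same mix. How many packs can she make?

The pack count must divide each quantity, so the greatest is gcd(195, 507, 455, 325).
195 = 3 × 5 × 13
507 = 3 × 13^2
455 = 5 × 7 × 13
325 = 5^2 × 13
gcd(195, 507, 455, 325) = 13.

13 packs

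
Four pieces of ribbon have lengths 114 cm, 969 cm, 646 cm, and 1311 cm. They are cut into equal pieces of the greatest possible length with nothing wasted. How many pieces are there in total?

160

Piece length = gcd(114, 969, 646, 1311).
114 = 2 × 3 × 19
969 = 3 × 17 × 19
646 = 2 × 17 × 19
1311 = 3 × 19 × 23
gcd(114, 969, 646, 1311) = 19.
Total pieces = 114/19 + 969/19 + 646/19 + 1311/19 = 6 + 51 + 34 + 69 = 160.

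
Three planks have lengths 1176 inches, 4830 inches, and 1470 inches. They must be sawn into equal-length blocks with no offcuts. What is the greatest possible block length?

This is the greatest common divisor of 1176, 4830, and 1470.
1176 = 2^3 × 3 × 7^2
4830 = 2 × 3 × 5 × 7 × 23
1470 = 2 × 3 × 5 × 7^2
gcd(1176, 4830, 1470) = 2 × 3 × 7 = 42.

42 inches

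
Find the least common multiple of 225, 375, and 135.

225 = 3^2 × 5^2
375 = 3 × 5^3
135 = 3^3 × 5
LCM(225, 375, 135) = 3^3 × 5^3 = 3375.

3375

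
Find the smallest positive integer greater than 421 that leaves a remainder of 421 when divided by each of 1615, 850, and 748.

355721

N − 421 must be a common multiple of 1615, 850, and 748.
1615 = 5 × 17 × 19
850 = 2 × 5^2 × 17
748 = 2^2 × 11 × 17
LCM(1615, 850, 748) = 2^2 × 5^2 × 11 × 17 × 19 = 355300.
Smallest N > 421 is LCM + 421 = 355300 + 421 = 355721.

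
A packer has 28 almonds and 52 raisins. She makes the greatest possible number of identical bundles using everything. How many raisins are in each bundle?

13

Number of bundles = gcd(28, 52).
28 = 2^2 × 7
52 = 2^2 × 13
gcd(28, 52) = 2^2 = 4.
raisins per bundle = 52 / 4 = 13.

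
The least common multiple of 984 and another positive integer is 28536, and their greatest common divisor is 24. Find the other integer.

gcd × lcm = product of the two integers, so the other integer is (24 × 28536) / 984 = 696.

696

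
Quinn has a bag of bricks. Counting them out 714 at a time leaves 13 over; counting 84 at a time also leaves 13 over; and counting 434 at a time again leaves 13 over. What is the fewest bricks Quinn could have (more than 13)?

44281

N − 13 must be a common multiple of 714, 84, and 434.
714 = 2 × 3 × 7 × 17
84 = 2^2 × 3 × 7
434 = 2 × 7 × 31
LCM(714, 84, 434) = 2^2 × 3 × 7 × 17 × 31 = 44268.
Smallest N > 13 is LCM + 13 = 44268 + 13 = 44281.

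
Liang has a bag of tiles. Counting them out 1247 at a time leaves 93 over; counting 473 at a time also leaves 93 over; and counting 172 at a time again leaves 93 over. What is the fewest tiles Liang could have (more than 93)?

N − 93 must be a common multiple of 1247, 473, and 172.
1247 = 29 × 43
473 = 11 × 43
172 = 2^2 × 43
LCM(1247, 473, 172) = 2^2 × 11 × 29 × 43 = 54868.
Smallest N > 93 is LCM + 93 = 54868 + 93 = 54961.

54961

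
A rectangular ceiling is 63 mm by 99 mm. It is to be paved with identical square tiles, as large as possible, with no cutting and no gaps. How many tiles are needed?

77

Tile side = gcd(63, 99).
63 = 3^2 × 7
99 = 3^2 × 11
gcd(63, 99) = 3^2 = 9.
Tiles: (63/9) × (99/9) = 7 × 11 = 77.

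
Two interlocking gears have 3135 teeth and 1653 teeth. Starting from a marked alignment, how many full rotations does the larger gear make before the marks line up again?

They are all back at their starting positions together after one LCM of the periods.
3135 = 3 × 5 × 11 × 19
1653 = 3 × 19 × 29
LCM(3135, 1653) = 3 × 5 × 11 × 19 × 29 = 90915.
Rotations for period 3135: 90915 / 3135 = 29.

29 rotations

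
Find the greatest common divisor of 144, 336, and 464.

144 = 2^4 × 3^2
336 = 2^4 × 3 × 7
464 = 2^4 × 29
gcd(144, 336, 464) = 2^4 = 16.

16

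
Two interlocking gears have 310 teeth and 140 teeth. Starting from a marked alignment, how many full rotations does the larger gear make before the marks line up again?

The first common completion time is the LCM of the periods.
310 = 2 × 5 × 31
140 = 2^2 × 5 × 7
LCM(310, 140) = 2^2 × 5 × 7 × 31 = 4340.
Rotations for period 310: 4340 / 310 = 14.

14 rotations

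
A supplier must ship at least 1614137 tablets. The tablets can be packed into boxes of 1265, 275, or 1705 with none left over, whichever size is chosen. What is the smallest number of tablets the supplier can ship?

1764675

The number of tablets must be a common multiple of 1265, 275, and 1705, so a multiple of their LCM.
1265 = 5 × 11 × 23
275 = 5^2 × 11
1705 = 5 × 11 × 31
LCM(1265, 275, 1705) = 5^2 × 11 × 23 × 31 = 196075.
Smallest multiple of 196075 that is ≥ 1614137: ⌈1614137/196075⌉ × 196075 = 9 × 196075 = 1764675.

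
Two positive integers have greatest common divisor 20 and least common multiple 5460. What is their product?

109200

For any two positive integers, gcd × lcm = product = 20 × 5460 = 109200.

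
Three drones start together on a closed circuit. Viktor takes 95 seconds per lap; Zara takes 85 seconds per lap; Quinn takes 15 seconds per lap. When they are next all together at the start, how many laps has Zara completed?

The first common completion time is the LCM of the periods.
95 = 5 × 19
85 = 5 × 17
15 = 3 × 5
LCM(95, 85, 15) = 3 × 5 × 17 × 19 = 4845.
Laps for period 85: 4845 / 85 = 57.

57 laps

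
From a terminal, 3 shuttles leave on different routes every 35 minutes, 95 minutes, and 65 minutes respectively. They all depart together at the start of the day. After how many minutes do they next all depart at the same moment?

We need the least common multiple of the intervals.
35 = 5 × 7
95 = 5 × 19
65 = 5 × 13
LCM(35, 95, 65) = 5 × 7 × 13 × 19 = 8645.

8645 minutes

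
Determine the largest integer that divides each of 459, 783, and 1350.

459 = 3^3 × 17
783 = 3^3 × 29
1350 = 2 × 3^3 × 5^2
gcd(459, 783, 1350) = 3^3 = 27.

27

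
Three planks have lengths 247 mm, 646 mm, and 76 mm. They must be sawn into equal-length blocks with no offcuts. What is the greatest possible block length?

19 mm

The block length must divide every plank, so the greatest is gcd(247, 646, 76).
247 = 13 × 19
646 = 2 × 17 × 19
76 = 2^2 × 19
gcd(247, 646, 76) = 19.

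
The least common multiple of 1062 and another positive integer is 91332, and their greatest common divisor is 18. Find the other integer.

1548

gcd × lcm = product of the two integers, so the other integer is (18 × 91332) / 1062 = 1548.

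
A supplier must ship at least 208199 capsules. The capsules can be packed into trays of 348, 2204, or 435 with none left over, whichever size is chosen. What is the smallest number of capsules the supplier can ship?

231420

The number of capsules must be a common multiple of 348, 2204, and 435, so a multiple of their LCM.
348 = 2^2 × 3 × 29
2204 = 2^2 × 19 × 29
435 = 3 × 5 × 29
LCM(348, 2204, 435) = 2^2 × 3 × 5 × 19 × 29 = 33060.
Smallest multiple of 33060 that is ≥ 208199: ⌈208199/33060⌉ × 33060 = 7 × 33060 = 231420.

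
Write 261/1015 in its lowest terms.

261 = 3^2 × 29
1015 = 5 × 7 × 29
gcd(261, 1015) = 29.
Divide numerator and denominator by 29: 261/1015 = 9/35.

9/35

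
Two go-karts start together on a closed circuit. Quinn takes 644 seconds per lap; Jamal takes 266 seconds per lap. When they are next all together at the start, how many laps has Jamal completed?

All finish a whole number of cycles simultaneously at t = LCM of the periods.
644 = 2^2 × 7 × 23
266 = 2 × 7 × 19
LCM(644, 266) = 2^2 × 7 × 19 × 23 = 12236.
Laps for period 266: 12236 / 266 = 46.

46 laps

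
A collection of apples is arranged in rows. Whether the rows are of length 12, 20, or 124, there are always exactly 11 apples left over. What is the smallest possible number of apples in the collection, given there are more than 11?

N − 11 must be a common multiple of 12, 20, and 124.
12 = 2^2 × 3
20 = 2^2 × 5
124 = 2^2 × 31
LCM(12, 20, 124) = 2^2 × 3 × 5 × 31 = 1860.
Smallest N > 11 is LCM + 11 = 1860 + 11 = 1871.

1871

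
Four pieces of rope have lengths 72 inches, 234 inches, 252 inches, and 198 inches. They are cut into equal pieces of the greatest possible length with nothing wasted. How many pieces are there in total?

Piece length = gcd(72, 234, 252, 198).
72 = 2^3 × 3^2
234 = 2 × 3^2 × 13
252 = 2^2 × 3^2 × 7
198 = 2 × 3^2 × 11
gcd(72, 234, 252, 198) = 2 × 3^2 = 18.
Total pieces = 72/18 + 234/18 + 252/18 + 198/18 = 4 + 13 + 14 + 11 = 42.

42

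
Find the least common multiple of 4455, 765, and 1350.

757350

4455 = 3^4 × 5 × 11
765 = 3^2 × 5 × 17
1350 = 2 × 3^3 × 5^2
LCM(4455, 765, 1350) = 2 × 3^4 × 5^2 × 11 × 17 = 757350.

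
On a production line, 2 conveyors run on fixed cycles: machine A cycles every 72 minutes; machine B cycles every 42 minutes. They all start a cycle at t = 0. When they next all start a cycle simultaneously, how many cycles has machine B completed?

12 cycles

They are all back at their starting positions together after one LCM of the periods.
72 = 2^3 × 3^2
42 = 2 × 3 × 7
LCM(72, 42) = 2^3 × 3^2 × 7 = 504.
Cycles for period 42: 504 / 42 = 12.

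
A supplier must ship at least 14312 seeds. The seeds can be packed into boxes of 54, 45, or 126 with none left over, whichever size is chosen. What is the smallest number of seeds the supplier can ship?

15120

The number of seeds must be a common multiple of 54, 45, and 126, so a multiple of their LCM.
54 = 2 × 3^3
45 = 3^2 × 5
126 = 2 × 3^2 × 7
LCM(54, 45, 126) = 2 × 3^3 × 5 × 7 = 1890.
Smallest multiple of 1890 that is ≥ 14312: ⌈14312/1890⌉ × 1890 = 8 × 1890 = 15120.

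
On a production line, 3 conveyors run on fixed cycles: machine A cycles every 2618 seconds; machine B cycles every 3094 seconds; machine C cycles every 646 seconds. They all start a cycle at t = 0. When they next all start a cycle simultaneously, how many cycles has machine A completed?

All finish a whole number of cycles simultaneously at t = LCM of the periods.
2618 = 2 × 7 × 11 × 17
3094 = 2 × 7 × 13 × 17
646 = 2 × 17 × 19
LCM(2618, 3094, 646) = 2 × 7 × 11 × 13 × 17 × 19 = 646646.
Cycles for period 2618: 646646 / 2618 = 247.

247 cycles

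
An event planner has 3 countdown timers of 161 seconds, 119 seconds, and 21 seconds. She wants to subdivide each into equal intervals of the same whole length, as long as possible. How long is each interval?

The interval must divide each timer length; the longest such is the gcd.
161 = 7 × 23
119 = 7 × 17
21 = 3 × 7
gcd(161, 119, 21) = 7.

7 seconds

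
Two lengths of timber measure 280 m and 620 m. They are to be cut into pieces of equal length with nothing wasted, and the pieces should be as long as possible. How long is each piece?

The greatest length dividing all of 280 and 620 is their gcd.
280 = 2^3 × 5 × 7
620 = 2^2 × 5 × 31
gcd(280, 620) = 2^2 × 5 = 20.

20 m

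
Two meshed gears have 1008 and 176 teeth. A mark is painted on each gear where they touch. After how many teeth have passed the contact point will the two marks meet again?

11088 teeth

The first simultaneous occurrence is after LCM of the individual periods.
1008 = 2^4 × 3^2 × 7
176 = 2^4 × 11
LCM(1008, 176) = 2^4 × 3^2 × 7 × 11 = 11088.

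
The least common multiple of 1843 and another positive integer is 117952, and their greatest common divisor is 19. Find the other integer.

gcd × lcm = product of the two integers, so the other integer is (19 × 117952) / 1843 = 1216.

1216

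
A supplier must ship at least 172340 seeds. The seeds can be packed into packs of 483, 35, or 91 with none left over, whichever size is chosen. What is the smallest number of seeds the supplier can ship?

The number of seeds must be a common multiple of 483, 35, and 91, so a multiple of their LCM.
483 = 3 × 7 × 23
35 = 5 × 7
91 = 7 × 13
LCM(483, 35, 91) = 3 × 5 × 7 × 13 × 23 = 31395.
Smallest multiple of 31395 that is ≥ 172340: ⌈172340/31395⌉ × 31395 = 6 × 31395 = 188370.

188370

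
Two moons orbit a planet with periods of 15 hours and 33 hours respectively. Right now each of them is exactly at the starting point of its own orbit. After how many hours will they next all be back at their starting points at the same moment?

We need the least common multiple of the intervals.
15 = 3 × 5
33 = 3 × 11
LCM(15, 33) = 3 × 5 × 11 = 165.

165 hours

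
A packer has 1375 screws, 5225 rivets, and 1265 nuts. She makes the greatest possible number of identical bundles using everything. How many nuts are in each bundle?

23

Number of bundles = gcd(1375, 5225, 1265).
1375 = 5^3 × 11
5225 = 5^2 × 11 × 19
1265 = 5 × 11 × 23
gcd(1375, 5225, 1265) = 5 × 11 = 55.
nuts per bundle = 1265 / 55 = 23.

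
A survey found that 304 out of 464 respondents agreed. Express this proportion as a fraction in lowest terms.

19/29

304 = 2^4 × 19
464 = 2^4 × 29
gcd(304, 464) = 2^4 = 16.
Divide numerator and denominator by 16: 304/464 = 19/29.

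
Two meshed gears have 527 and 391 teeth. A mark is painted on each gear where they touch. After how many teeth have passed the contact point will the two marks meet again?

12121 teeth

They coincide at every common multiple of the periods; the first is the LCM.
527 = 17 × 31
391 = 17 × 23
LCM(527, 391) = 17 × 23 × 31 = 12121.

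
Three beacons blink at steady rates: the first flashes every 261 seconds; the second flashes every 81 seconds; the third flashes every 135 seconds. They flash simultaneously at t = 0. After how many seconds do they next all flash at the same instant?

11745 seconds

They coincide at every common multiple of the periods; the first is the LCM.
261 = 3^2 × 29
81 = 3^4
135 = 3^3 × 5
LCM(261, 81, 135) = 3^4 × 5 × 29 = 11745.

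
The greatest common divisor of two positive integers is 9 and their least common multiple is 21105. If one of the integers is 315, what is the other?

For two integers, gcd × lcm = product, so the other is (9 × 21105) / 315 = 189945 / 315 = 603.

603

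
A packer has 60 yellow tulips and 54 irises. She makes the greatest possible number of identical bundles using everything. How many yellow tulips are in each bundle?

10

Number of bundles = gcd(60, 54).
60 = 2^2 × 3 × 5
54 = 2 × 3^3
gcd(60, 54) = 2 × 3 = 6.
yellow tulips per bundle = 60 / 6 = 10.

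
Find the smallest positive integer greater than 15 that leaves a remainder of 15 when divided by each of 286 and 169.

N − 15 must be a common multiple of 286 and 169.
286 = 2 × 11 × 13
169 = 13^2
LCM(286, 169) = 2 × 11 × 13^2 = 3718.
Smallest N > 15 is LCM + 15 = 3718 + 15 = 3733.

3733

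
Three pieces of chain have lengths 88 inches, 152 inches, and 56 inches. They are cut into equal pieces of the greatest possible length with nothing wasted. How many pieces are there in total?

37

Piece length = gcd(88, 152, 56).
88 = 2^3 × 11
152 = 2^3 × 19
56 = 2^3 × 7
gcd(88, 152, 56) = 2^3 = 8.
Total pieces = 88/8 + 152/8 + 56/8 = 11 + 19 + 7 = 37.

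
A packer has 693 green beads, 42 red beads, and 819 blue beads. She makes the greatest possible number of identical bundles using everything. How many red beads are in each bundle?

Number of bundles = gcd(693, 42, 819).
693 = 3^2 × 7 × 11
42 = 2 × 3 × 7
819 = 3^2 × 7 × 13
gcd(693, 42, 819) = 3 × 7 = 21.
red beads per bundle = 42 / 21 = 2.

2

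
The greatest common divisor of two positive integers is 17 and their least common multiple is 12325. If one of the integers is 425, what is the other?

For two integers, gcd × lcm = product, so the other is (17 × 12325) / 425 = 209525 / 425 = 493.

493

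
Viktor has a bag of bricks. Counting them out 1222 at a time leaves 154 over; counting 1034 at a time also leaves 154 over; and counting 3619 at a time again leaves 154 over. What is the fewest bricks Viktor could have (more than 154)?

N − 154 must be a common multiple of 1222, 1034, and 3619.
1222 = 2 × 13 × 47
1034 = 2 × 11 × 47
3619 = 7 × 11 × 47
LCM(1222, 1034, 3619) = 2 × 7 × 11 × 13 × 47 = 94094.
Smallest N > 154 is LCM + 154 = 94094 + 154 = 94248.

94248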